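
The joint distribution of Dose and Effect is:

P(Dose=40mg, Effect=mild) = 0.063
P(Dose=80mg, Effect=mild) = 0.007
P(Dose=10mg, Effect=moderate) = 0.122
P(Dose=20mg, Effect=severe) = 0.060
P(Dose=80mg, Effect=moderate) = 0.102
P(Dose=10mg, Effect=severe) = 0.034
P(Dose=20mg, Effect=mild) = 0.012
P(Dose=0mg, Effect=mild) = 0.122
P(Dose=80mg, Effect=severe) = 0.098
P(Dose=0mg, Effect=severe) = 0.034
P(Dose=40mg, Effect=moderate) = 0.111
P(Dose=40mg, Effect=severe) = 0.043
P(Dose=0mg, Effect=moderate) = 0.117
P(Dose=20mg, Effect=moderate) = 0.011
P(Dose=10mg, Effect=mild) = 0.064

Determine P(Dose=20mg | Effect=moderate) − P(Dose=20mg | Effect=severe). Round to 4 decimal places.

-0.1993

P(Effect=moderate) = 0.117 + 0.122 + 0.011 + 0.111 + 0.102 = 0.463; P(Dose=20mg | Effect=moderate) = 0.011/0.463 = 0.02376.
P(Effect=severe) = 0.034 + 0.034 + 0.060 + 0.043 + 0.098 = 0.269; P(Dose=20mg | Effect=severe) = 0.060/0.269 = 0.22305.
Difference = -0.1993.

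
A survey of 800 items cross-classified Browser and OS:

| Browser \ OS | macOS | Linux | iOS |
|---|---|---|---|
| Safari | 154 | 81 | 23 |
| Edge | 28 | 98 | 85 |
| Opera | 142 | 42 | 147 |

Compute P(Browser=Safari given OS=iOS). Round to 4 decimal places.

0.0902

Total with OS=iOS: 23 + 85 + 147 = 255.
P(Browser=Safari | OS=iOS) = 23/255 = 0.0902.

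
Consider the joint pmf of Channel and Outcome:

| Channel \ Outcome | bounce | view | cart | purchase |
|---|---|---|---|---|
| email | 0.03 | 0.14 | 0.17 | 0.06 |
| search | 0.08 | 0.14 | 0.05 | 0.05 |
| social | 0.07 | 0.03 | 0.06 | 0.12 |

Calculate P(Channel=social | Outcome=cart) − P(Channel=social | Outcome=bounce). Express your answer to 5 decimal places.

-0.17460

P(Outcome=cart) = 0.17 + 0.05 + 0.06 = 0.28; P(Channel=social | Outcome=cart) = 0.06/0.28 = 0.214286.
P(Outcome=bounce) = 0.03 + 0.08 + 0.07 = 0.18; P(Channel=social | Outcome=bounce) = 0.07/0.18 = 0.388889.
Difference = -0.17460.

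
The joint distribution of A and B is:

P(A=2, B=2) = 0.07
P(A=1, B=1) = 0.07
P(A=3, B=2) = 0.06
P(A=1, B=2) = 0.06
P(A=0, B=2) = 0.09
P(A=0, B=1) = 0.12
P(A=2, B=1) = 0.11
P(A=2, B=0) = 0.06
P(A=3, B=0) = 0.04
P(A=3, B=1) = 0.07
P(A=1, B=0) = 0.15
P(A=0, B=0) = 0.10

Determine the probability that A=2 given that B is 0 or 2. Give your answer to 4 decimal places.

0.2063

P(B=0) = 0.10 + 0.15 + 0.06 + 0.04 = 0.35.
P(B=2) = 0.09 + 0.06 + 0.07 + 0.06 = 0.28.
P(B ∈ {0, 2}) = 0.35 + 0.28 = 0.63; P(A=2, B ∈ {0, 2}) = 0.06 + 0.07 = 0.13.
P(A=2 | B ∈ {0, 2}) = 0.13/0.63 = 0.2063.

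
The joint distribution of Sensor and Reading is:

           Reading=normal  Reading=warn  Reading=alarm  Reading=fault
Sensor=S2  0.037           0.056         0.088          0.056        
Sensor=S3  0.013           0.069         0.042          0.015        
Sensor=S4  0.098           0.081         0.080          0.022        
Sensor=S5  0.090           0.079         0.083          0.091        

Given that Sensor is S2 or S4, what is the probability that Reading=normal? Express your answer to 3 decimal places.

0.261

P(Sensor=S2) = 0.037 + 0.056 + 0.088 + 0.056 = 0.237.
P(Sensor=S4) = 0.098 + 0.081 + 0.080 + 0.022 = 0.281.
P(Sensor ∈ {S2, S4}) = 0.237 + 0.281 = 0.518; P(Reading=normal, Sensor ∈ {S2, S4}) = 0.037 + 0.098 = 0.135.
P(Reading=normal | Sensor ∈ {S2, S4}) = 0.135/0.518 = 0.261.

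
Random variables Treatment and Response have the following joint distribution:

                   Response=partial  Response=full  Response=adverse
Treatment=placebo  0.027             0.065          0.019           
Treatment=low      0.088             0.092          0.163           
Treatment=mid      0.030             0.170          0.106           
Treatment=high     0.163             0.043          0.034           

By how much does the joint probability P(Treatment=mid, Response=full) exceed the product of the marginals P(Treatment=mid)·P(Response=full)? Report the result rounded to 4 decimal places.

P(Treatment=mid) = 0.030 + 0.170 + 0.106 = 0.306.
P(Response=full) = 0.065 + 0.092 + 0.170 + 0.043 = 0.370.
P(Treatment=mid, Response=full) − P(Treatment=mid)P(Response=full) = 0.170 − 0.306×0.370 = 0.0568.

0.0568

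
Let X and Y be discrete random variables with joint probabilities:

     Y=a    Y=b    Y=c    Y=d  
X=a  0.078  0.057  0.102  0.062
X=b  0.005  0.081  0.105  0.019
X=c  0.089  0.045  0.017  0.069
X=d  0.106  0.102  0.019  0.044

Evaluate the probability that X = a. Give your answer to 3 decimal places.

0.299

P(X=a) = 0.078 + 0.057 + 0.102 + 0.062 = 0.299.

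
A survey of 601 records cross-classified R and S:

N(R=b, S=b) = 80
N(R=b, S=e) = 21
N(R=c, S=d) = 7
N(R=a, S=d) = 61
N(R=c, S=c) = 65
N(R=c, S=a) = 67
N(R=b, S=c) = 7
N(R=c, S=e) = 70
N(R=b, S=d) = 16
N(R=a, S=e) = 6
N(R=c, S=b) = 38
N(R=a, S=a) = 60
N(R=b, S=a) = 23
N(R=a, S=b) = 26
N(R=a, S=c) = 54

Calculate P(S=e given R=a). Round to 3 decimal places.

0.029

Total with R=a: 60 + 26 + 54 + 61 + 6 = 207.
P(S=e | R=a) = 6/207 = 0.029.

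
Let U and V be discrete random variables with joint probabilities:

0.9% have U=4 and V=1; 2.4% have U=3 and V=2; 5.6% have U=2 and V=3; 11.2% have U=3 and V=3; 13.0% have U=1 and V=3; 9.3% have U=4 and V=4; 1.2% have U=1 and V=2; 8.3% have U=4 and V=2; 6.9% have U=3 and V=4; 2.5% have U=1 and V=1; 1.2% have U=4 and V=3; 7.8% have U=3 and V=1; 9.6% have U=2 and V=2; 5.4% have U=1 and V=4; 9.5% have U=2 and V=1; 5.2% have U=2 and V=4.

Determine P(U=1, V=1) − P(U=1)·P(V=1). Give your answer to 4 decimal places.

-0.0207

P(U=1) = 0.025 + 0.012 + 0.130 + 0.054 = 0.221.
P(V=1) = 0.025 + 0.095 + 0.078 + 0.009 = 0.207.
P(U=1, V=1) − P(U=1)P(V=1) = 0.025 − 0.221×0.207 = -0.0207.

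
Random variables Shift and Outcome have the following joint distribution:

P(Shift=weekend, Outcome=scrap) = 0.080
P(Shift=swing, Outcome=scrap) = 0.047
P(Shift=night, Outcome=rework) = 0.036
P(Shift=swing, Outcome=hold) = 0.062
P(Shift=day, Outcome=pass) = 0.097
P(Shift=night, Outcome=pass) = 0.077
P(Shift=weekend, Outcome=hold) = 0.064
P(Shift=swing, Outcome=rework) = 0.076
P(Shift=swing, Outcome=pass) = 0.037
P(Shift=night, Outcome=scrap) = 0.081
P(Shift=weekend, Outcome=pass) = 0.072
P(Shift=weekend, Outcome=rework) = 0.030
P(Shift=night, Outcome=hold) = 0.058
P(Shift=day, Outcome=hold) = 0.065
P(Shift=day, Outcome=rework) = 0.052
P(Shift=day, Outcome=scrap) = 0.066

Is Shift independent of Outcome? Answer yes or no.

P(Shift=swing) = 0.222 and P(Outcome=rework) = 0.194, so their product is 0.04307, but P(Shift=swing, Outcome=rework) = 0.076. Since these differ, Shift and Outcome are not independent.

no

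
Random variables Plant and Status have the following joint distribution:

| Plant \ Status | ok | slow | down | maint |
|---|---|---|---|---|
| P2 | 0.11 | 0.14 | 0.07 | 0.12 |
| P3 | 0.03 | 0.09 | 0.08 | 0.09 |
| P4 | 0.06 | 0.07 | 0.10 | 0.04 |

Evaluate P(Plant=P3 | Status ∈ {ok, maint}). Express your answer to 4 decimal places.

0.2667

P(Status=ok) = 0.11 + 0.03 + 0.06 = 0.20.
P(Status=maint) = 0.12 + 0.09 + 0.04 = 0.25.
P(Status ∈ {ok, maint}) = 0.20 + 0.25 = 0.45; P(Plant=P3, Status ∈ {ok, maint}) = 0.03 + 0.09 = 0.12.
P(Plant=P3 | Status ∈ {ok, maint}) = 0.12/0.45 = 0.2667.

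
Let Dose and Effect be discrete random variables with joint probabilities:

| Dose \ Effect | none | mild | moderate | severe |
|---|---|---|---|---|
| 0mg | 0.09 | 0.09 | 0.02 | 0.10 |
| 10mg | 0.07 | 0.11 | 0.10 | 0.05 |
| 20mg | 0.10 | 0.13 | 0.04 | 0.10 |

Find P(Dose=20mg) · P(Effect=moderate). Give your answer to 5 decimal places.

P(Dose=20mg) = 0.10 + 0.13 + 0.04 + 0.10 = 0.37.
P(Effect=moderate) = 0.02 + 0.10 + 0.04 = 0.16.
Product: 0.37 × 0.16 = 0.05920.

0.05920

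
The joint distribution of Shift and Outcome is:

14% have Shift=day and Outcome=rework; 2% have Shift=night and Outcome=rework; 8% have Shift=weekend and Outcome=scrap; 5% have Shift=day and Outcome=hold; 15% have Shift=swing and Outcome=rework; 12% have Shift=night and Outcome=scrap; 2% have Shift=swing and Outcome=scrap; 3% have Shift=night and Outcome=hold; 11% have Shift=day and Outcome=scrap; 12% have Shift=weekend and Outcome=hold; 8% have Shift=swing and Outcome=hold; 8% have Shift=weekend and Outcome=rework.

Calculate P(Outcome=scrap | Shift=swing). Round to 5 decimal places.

0.08000

P(Shift=swing) = 0.15 + 0.02 + 0.08 = 0.25.
P(Outcome=scrap | Shift=swing) = 0.02/0.25 = 0.08000.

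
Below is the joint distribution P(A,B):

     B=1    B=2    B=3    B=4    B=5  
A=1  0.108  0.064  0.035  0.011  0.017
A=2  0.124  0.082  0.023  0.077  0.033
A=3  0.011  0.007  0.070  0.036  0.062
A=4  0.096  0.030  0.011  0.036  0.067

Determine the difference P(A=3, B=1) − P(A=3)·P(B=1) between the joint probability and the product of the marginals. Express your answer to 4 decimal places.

P(A=3) = 0.011 + 0.007 + 0.070 + 0.036 + 0.062 = 0.186.
P(B=1) = 0.108 + 0.124 + 0.011 + 0.096 = 0.339.
P(A=3, B=1) − P(A=3)P(B=1) = 0.011 − 0.186×0.339 = -0.0521.

-0.0521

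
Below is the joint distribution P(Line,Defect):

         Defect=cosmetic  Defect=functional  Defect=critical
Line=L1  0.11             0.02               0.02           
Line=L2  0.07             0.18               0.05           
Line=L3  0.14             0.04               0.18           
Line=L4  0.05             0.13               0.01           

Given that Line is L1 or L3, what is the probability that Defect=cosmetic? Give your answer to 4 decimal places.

P(Line=L1) = 0.11 + 0.02 + 0.02 = 0.15.
P(Line=L3) = 0.14 + 0.04 + 0.18 = 0.36.
P(Line ∈ {L1, L3}) = 0.15 + 0.36 = 0.51; P(Defect=cosmetic, Line ∈ {L1, L3}) = 0.11 + 0.14 = 0.25.
P(Defect=cosmetic | Line ∈ {L1, L3}) = 0.25/0.51 = 0.4902.

0.4902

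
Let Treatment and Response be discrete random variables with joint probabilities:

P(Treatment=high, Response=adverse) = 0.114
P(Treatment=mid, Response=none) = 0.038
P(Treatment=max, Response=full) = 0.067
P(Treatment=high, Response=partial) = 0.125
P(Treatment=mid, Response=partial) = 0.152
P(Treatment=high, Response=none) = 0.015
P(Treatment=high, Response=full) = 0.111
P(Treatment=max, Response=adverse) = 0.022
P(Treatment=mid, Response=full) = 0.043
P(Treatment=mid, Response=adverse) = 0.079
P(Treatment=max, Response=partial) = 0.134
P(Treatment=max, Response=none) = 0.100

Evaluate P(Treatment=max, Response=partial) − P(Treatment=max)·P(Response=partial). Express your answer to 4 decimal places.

0.0012

P(Treatment=max) = 0.100 + 0.134 + 0.067 + 0.022 = 0.323.
P(Response=partial) = 0.152 + 0.125 + 0.134 = 0.411.
P(Treatment=max, Response=partial) − P(Treatment=max)P(Response=partial) = 0.134 − 0.323×0.411 = 0.0012.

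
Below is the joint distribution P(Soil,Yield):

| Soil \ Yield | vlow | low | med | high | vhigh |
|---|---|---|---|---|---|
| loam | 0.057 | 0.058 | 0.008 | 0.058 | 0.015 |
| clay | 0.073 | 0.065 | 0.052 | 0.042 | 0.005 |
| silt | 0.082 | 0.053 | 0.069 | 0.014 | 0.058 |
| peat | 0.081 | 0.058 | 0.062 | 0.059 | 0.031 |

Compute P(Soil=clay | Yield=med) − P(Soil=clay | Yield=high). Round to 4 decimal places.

0.0295

P(Yield=med) = 0.008 + 0.052 + 0.069 + 0.062 = 0.191; P(Soil=clay | Yield=med) = 0.052/0.191 = 0.27225.
P(Yield=high) = 0.058 + 0.042 + 0.014 + 0.059 = 0.173; P(Soil=clay | Yield=high) = 0.042/0.173 = 0.24277.
Difference = 0.0295.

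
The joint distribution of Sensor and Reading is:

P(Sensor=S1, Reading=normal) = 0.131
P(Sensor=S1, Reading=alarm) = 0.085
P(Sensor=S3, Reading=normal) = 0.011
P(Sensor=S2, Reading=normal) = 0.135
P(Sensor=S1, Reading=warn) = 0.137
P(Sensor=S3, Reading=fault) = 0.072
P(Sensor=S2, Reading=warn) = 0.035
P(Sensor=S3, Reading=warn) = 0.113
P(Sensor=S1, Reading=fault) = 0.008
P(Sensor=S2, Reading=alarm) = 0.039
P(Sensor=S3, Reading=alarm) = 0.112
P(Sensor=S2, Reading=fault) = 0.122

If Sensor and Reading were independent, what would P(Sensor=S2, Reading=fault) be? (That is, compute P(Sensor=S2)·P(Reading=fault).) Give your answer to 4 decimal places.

P(Sensor=S2) = 0.135 + 0.035 + 0.039 + 0.122 = 0.331.
P(Reading=fault) = 0.008 + 0.122 + 0.072 = 0.202.
Product: 0.331 × 0.202 = 0.0669.

0.0669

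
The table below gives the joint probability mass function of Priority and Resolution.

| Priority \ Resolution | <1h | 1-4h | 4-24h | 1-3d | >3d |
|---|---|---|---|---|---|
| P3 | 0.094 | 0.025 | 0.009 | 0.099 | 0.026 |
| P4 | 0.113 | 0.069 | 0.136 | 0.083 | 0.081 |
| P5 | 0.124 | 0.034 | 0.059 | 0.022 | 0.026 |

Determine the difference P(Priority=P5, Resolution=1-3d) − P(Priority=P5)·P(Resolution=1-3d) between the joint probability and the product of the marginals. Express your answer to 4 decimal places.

P(Priority=P5) = 0.124 + 0.034 + 0.059 + 0.022 + 0.026 = 0.265.
P(Resolution=1-3d) = 0.099 + 0.083 + 0.022 = 0.204.
P(Priority=P5, Resolution=1-3d) − P(Priority=P5)P(Resolution=1-3d) = 0.022 − 0.265×0.204 = -0.0321.

-0.0321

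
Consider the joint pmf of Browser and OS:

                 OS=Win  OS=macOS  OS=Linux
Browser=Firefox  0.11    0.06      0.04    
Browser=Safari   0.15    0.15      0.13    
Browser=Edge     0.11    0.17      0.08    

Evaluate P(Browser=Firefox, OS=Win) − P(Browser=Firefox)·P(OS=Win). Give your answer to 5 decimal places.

P(Browser=Firefox) = 0.11 + 0.06 + 0.04 = 0.21.
P(OS=Win) = 0.11 + 0.15 + 0.11 = 0.37.
P(Browser=Firefox, OS=Win) − P(Browser=Firefox)P(OS=Win) = 0.11 − 0.21×0.37 = 0.03230.

0.03230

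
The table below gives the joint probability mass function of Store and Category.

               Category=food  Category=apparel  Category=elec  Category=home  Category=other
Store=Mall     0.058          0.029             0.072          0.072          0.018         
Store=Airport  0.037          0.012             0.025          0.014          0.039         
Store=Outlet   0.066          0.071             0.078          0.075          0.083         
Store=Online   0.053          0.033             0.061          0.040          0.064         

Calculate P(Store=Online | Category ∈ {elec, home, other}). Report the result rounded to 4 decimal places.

P(Category=elec) = 0.072 + 0.025 + 0.078 + 0.061 = 0.236.
P(Category=home) = 0.072 + 0.014 + 0.075 + 0.040 = 0.201.
P(Category=other) = 0.018 + 0.039 + 0.083 + 0.064 = 0.204.
P(Category ∈ {elec, home, other}) = 0.236 + 0.201 + 0.204 = 0.641; P(Store=Online, Category ∈ {elec, home, other}) = 0.061 + 0.040 + 0.064 = 0.165.
P(Store=Online | Category ∈ {elec, home, other}) = 0.165/0.641 = 0.2574.

0.2574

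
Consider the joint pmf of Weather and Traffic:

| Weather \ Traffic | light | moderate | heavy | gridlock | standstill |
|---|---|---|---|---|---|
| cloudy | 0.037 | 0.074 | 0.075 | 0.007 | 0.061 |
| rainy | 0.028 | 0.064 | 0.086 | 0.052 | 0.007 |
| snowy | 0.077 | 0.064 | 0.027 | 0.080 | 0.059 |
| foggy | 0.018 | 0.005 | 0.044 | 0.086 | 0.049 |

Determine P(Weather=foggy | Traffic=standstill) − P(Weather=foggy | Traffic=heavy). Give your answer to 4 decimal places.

P(Traffic=standstill) = 0.061 + 0.007 + 0.059 + 0.049 = 0.176; P(Weather=foggy | Traffic=standstill) = 0.049/0.176 = 0.27841.
P(Traffic=heavy) = 0.075 + 0.086 + 0.027 + 0.044 = 0.232; P(Weather=foggy | Traffic=heavy) = 0.044/0.232 = 0.18966.
Difference = 0.0888.

0.0888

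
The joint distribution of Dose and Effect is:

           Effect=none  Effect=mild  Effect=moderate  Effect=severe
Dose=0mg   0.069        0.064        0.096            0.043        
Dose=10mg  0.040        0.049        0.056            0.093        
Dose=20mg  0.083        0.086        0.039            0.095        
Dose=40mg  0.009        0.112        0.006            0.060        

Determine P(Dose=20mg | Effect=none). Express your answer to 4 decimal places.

0.4129

P(Effect=none) = 0.069 + 0.040 + 0.083 + 0.009 = 0.201.
P(Dose=20mg | Effect=none) = 0.083/0.201 = 0.4129.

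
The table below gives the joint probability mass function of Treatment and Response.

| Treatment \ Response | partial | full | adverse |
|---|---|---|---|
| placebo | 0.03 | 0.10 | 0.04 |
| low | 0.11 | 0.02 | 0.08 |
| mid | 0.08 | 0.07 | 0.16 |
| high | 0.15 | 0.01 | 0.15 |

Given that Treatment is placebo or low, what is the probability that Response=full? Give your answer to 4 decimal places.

0.3158

P(Treatment=placebo) = 0.03 + 0.10 + 0.04 = 0.17.
P(Treatment=low) = 0.11 + 0.02 + 0.08 = 0.21.
P(Treatment ∈ {placebo, low}) = 0.17 + 0.21 = 0.38; P(Response=full, Treatment ∈ {placebo, low}) = 0.10 + 0.02 = 0.12.
P(Response=full | Treatment ∈ {placebo, low}) = 0.12/0.38 = 0.3158.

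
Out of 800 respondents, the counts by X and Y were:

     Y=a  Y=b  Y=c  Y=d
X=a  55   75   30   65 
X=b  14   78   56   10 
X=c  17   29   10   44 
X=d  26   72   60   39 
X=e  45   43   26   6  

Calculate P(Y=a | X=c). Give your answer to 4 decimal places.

0.1700

Total with X=c: 17 + 29 + 10 + 44 = 100.
P(Y=a | X=c) = 17/100 = 0.1700.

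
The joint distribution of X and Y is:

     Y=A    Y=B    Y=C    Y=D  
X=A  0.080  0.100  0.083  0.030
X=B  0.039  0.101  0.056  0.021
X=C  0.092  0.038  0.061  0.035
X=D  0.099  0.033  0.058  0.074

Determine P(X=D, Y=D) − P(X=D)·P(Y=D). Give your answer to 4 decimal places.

P(X=D) = 0.099 + 0.033 + 0.058 + 0.074 = 0.264.
P(Y=D) = 0.030 + 0.021 + 0.035 + 0.074 = 0.160.
P(X=D, Y=D) − P(X=D)P(Y=D) = 0.074 − 0.264×0.160 = 0.0318.

0.0318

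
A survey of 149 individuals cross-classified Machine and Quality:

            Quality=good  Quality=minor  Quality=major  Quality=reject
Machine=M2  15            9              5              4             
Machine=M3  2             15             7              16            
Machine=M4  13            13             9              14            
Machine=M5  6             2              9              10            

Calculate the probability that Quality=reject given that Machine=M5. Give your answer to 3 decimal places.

Total with Machine=M5: 6 + 2 + 9 + 10 = 27.
P(Quality=reject | Machine=M5) = 10/27 = 0.370.

0.370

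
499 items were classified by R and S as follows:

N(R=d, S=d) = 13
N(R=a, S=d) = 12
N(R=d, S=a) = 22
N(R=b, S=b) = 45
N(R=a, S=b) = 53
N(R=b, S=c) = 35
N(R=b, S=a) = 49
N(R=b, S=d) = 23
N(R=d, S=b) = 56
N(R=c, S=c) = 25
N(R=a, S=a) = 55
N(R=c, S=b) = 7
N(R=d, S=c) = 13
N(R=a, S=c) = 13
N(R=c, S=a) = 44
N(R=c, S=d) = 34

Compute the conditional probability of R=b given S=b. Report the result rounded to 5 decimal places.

Total with S=b: 53 + 45 + 7 + 56 = 161.
P(R=b | S=b) = 45/161 = 0.27950.

0.27950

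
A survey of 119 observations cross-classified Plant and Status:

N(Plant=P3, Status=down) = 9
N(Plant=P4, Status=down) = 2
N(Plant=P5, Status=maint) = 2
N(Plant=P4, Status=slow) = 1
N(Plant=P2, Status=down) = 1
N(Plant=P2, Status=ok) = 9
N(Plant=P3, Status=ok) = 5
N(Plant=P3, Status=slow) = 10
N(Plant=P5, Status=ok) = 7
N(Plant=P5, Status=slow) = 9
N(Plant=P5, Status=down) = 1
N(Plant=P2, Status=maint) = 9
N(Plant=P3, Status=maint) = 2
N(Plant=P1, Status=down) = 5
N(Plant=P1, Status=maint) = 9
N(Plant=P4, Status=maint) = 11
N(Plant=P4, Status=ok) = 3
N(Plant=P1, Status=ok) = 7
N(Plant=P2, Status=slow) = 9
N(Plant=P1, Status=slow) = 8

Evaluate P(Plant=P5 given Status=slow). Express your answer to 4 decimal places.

Total with Status=slow: 8 + 9 + 10 + 1 + 9 = 37.
P(Plant=P5 | Status=slow) = 9/37 = 0.2432.

0.2432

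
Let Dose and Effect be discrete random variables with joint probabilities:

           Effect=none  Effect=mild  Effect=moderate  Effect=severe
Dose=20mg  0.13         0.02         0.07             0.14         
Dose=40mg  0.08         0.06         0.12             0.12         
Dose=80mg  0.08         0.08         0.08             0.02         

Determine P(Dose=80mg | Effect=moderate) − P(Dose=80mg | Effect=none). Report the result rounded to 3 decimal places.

P(Effect=moderate) = 0.07 + 0.12 + 0.08 = 0.27; P(Dose=80mg | Effect=moderate) = 0.08/0.27 = 0.2963.
P(Effect=none) = 0.13 + 0.08 + 0.08 = 0.29; P(Dose=80mg | Effect=none) = 0.08/0.29 = 0.2759.
Difference = 0.020.

0.020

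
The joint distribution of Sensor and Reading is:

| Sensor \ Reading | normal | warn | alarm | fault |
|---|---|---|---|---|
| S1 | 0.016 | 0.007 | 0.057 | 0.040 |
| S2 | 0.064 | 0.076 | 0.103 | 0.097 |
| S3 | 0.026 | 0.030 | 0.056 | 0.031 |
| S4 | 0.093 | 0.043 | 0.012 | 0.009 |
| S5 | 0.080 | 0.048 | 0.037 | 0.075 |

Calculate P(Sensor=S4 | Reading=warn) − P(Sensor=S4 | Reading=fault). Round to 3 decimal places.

0.175

P(Reading=warn) = 0.007 + 0.076 + 0.030 + 0.043 + 0.048 = 0.204; P(Sensor=S4 | Reading=warn) = 0.043/0.204 = 0.2108.
P(Reading=fault) = 0.040 + 0.097 + 0.031 + 0.009 + 0.075 = 0.252; P(Sensor=S4 | Reading=fault) = 0.009/0.252 = 0.0357.
Difference = 0.175.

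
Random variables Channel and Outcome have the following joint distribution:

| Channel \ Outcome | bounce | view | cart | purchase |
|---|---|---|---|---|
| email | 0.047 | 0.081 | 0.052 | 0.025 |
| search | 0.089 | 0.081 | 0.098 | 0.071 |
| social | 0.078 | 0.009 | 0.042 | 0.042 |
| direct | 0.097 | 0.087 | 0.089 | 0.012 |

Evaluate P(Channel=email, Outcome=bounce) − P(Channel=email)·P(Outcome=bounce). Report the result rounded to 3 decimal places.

P(Channel=email) = 0.047 + 0.081 + 0.052 + 0.025 = 0.205.
P(Outcome=bounce) = 0.047 + 0.089 + 0.078 + 0.097 = 0.311.
P(Channel=email, Outcome=bounce) − P(Channel=email)P(Outcome=bounce) = 0.047 − 0.205×0.311 = -0.017.

-0.017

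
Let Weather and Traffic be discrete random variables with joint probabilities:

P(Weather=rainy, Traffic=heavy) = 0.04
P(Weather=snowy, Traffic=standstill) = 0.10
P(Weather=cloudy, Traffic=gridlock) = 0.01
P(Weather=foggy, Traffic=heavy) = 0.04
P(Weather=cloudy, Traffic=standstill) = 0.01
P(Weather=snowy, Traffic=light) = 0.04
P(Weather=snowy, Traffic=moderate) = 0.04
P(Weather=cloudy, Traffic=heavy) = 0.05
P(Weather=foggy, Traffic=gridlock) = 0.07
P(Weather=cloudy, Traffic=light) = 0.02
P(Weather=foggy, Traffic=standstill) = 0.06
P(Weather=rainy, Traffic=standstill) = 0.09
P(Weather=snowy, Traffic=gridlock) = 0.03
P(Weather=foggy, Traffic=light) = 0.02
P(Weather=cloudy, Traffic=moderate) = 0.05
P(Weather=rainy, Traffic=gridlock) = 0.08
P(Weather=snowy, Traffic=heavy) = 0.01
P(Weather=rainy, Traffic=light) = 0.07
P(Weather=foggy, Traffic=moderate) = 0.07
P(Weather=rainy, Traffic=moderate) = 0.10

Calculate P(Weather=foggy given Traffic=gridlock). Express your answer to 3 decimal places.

0.368

P(Traffic=gridlock) = 0.01 + 0.08 + 0.03 + 0.07 = 0.19.
P(Weather=foggy | Traffic=gridlock) = 0.07/0.19 = 0.368.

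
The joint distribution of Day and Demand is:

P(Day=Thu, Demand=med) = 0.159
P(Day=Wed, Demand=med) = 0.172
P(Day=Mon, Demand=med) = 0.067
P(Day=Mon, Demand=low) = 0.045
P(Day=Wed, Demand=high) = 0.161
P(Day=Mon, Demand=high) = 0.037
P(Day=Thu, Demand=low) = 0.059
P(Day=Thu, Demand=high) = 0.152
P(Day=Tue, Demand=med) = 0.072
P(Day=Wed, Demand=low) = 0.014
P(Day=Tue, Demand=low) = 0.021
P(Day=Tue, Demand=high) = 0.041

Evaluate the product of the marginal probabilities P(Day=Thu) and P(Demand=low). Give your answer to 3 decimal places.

P(Day=Thu) = 0.059 + 0.159 + 0.152 = 0.370.
P(Demand=low) = 0.045 + 0.021 + 0.014 + 0.059 = 0.139.
Product: 0.370 × 0.139 = 0.051.

0.051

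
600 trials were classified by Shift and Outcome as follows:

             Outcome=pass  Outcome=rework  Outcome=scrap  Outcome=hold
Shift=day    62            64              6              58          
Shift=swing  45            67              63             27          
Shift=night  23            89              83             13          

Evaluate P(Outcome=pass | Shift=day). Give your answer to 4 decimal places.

Total with Shift=day: 62 + 64 + 6 + 58 = 190.
P(Outcome=pass | Shift=day) = 62/190 = 0.3263.

0.3263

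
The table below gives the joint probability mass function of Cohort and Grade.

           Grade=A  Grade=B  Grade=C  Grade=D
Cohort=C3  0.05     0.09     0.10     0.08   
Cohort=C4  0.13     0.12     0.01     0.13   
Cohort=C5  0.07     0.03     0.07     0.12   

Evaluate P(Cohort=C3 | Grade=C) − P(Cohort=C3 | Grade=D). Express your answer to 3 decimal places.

P(Grade=C) = 0.10 + 0.01 + 0.07 = 0.18; P(Cohort=C3 | Grade=C) = 0.10/0.18 = 0.5556.
P(Grade=D) = 0.08 + 0.13 + 0.12 = 0.33; P(Cohort=C3 | Grade=D) = 0.08/0.33 = 0.2424.
Difference = 0.313.

0.313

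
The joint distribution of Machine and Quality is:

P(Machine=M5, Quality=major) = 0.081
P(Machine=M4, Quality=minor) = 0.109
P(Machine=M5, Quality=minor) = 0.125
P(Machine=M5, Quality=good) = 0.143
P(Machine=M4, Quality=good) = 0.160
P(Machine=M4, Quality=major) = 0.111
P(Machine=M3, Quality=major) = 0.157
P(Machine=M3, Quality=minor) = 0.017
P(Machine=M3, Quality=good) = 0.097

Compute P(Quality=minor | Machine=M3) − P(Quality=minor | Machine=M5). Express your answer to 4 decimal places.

-0.2954

P(Machine=M3) = 0.097 + 0.017 + 0.157 = 0.271; P(Quality=minor | Machine=M3) = 0.017/0.271 = 0.06273.
P(Machine=M5) = 0.143 + 0.125 + 0.081 = 0.349; P(Quality=minor | Machine=M5) = 0.125/0.349 = 0.35817.
Difference = -0.2954.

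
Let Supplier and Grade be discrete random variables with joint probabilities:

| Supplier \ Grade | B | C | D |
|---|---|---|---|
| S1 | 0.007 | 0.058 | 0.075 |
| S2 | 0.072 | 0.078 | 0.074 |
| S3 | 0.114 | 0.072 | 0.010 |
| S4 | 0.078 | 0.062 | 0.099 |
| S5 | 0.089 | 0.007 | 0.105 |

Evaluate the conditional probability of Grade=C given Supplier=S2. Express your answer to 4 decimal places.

P(Supplier=S2) = 0.072 + 0.078 + 0.074 = 0.224.
P(Grade=C | Supplier=S2) = 0.078/0.224 = 0.3482.

0.3482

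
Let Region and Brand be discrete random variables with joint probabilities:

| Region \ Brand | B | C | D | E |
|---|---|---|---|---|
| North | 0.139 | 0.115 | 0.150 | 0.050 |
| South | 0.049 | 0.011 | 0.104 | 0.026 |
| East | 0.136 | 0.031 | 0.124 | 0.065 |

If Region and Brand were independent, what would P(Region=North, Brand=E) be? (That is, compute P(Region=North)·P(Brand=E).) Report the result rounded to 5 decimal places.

P(Region=North) = 0.139 + 0.115 + 0.150 + 0.050 = 0.454.
P(Brand=E) = 0.050 + 0.026 + 0.065 = 0.141.
Product: 0.454 × 0.141 = 0.06401.

0.06401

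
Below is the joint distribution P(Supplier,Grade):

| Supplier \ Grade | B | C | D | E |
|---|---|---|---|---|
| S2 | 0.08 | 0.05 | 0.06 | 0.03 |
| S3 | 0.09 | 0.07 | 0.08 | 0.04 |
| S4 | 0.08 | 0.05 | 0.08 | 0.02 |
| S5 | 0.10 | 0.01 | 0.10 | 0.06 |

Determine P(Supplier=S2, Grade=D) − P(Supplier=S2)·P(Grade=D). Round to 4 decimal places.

-0.0104

P(Supplier=S2) = 0.08 + 0.05 + 0.06 + 0.03 = 0.22.
P(Grade=D) = 0.06 + 0.08 + 0.08 + 0.10 = 0.32.
P(Supplier=S2, Grade=D) − P(Supplier=S2)P(Grade=D) = 0.06 − 0.22×0.32 = -0.0104.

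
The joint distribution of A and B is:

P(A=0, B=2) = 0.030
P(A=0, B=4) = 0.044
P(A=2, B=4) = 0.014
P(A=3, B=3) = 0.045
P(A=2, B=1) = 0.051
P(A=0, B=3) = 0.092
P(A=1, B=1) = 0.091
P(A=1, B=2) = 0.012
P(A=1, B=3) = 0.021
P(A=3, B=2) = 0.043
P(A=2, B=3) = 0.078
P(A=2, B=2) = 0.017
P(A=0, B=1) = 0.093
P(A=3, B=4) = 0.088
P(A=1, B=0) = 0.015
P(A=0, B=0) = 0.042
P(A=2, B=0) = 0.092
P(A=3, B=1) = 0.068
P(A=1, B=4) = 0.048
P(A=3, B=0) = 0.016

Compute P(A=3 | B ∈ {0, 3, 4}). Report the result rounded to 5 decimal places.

0.25042

P(B=0) = 0.042 + 0.015 + 0.092 + 0.016 = 0.165.
P(B=3) = 0.092 + 0.021 + 0.078 + 0.045 = 0.236.
P(B=4) = 0.044 + 0.048 + 0.014 + 0.088 = 0.194.
P(B ∈ {0, 3, 4}) = 0.165 + 0.236 + 0.194 = 0.595; P(A=3, B ∈ {0, 3, 4}) = 0.016 + 0.045 + 0.088 = 0.149.
P(A=3 | B ∈ {0, 3, 4}) = 0.149/0.595 = 0.25042.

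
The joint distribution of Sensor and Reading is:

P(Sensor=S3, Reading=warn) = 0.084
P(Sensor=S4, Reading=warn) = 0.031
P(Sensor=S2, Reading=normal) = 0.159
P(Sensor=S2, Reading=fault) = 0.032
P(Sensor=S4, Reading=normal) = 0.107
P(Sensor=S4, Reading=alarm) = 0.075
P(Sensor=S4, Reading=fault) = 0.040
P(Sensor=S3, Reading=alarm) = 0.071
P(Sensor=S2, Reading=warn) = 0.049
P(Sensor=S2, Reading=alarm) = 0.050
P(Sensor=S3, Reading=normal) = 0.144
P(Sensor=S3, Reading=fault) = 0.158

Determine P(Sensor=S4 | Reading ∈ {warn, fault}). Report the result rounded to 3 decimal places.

P(Reading=warn) = 0.049 + 0.084 + 0.031 = 0.164.
P(Reading=fault) = 0.032 + 0.158 + 0.040 = 0.230.
P(Reading ∈ {warn, fault}) = 0.164 + 0.230 = 0.394; P(Sensor=S4, Reading ∈ {warn, fault}) = 0.031 + 0.040 = 0.071.
P(Sensor=S4 | Reading ∈ {warn, fault}) = 0.071/0.394 = 0.180.

0.180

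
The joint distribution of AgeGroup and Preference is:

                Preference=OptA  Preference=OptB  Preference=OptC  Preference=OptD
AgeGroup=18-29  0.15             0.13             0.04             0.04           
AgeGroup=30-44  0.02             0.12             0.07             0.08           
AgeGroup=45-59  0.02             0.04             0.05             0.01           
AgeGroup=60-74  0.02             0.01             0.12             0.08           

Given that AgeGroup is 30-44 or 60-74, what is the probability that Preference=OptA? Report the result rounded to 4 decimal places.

P(AgeGroup=30-44) = 0.02 + 0.12 + 0.07 + 0.08 = 0.29.
P(AgeGroup=60-74) = 0.02 + 0.01 + 0.12 + 0.08 = 0.23.
P(AgeGroup ∈ {30-44, 60-74}) = 0.29 + 0.23 = 0.52; P(Preference=OptA, AgeGroup ∈ {30-44, 60-74}) = 0.02 + 0.02 = 0.04.
P(Preference=OptA | AgeGroup ∈ {30-44, 60-74}) = 0.04/0.52 = 0.0769.

0.0769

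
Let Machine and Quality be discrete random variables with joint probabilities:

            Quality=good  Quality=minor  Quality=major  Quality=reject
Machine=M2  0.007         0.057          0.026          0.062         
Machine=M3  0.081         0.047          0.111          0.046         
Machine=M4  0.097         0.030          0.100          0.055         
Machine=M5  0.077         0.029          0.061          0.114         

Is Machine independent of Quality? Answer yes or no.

P(Machine=M5) = 0.281 and P(Quality=reject) = 0.277, so their product is 0.07784, but P(Machine=M5, Quality=reject) = 0.114. Since these differ, Machine and Quality are not independent.

no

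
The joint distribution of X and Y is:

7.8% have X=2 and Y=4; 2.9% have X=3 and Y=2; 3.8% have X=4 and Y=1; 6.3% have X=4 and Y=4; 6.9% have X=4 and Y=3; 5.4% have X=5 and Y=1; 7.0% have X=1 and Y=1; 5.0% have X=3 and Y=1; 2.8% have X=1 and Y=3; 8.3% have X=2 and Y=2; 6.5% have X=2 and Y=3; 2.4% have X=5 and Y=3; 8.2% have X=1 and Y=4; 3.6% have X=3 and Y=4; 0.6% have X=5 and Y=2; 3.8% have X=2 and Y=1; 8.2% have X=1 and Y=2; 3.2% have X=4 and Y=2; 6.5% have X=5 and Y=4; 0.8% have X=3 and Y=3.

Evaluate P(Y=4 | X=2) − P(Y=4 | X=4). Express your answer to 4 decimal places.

P(X=2) = 0.038 + 0.083 + 0.065 + 0.078 = 0.264; P(Y=4 | X=2) = 0.078/0.264 = 0.29545.
P(X=4) = 0.038 + 0.032 + 0.069 + 0.063 = 0.202; P(Y=4 | X=4) = 0.063/0.202 = 0.31188.
Difference = -0.0164.

-0.0164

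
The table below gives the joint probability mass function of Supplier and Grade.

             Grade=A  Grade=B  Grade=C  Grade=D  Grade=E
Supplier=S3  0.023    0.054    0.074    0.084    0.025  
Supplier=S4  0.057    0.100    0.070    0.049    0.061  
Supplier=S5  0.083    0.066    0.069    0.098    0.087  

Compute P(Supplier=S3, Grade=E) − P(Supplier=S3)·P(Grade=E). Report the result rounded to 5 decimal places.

-0.01998

P(Supplier=S3) = 0.023 + 0.054 + 0.074 + 0.084 + 0.025 = 0.260.
P(Grade=E) = 0.025 + 0.061 + 0.087 = 0.173.
P(Supplier=S3, Grade=E) − P(Supplier=S3)P(Grade=E) = 0.025 − 0.260×0.173 = -0.01998.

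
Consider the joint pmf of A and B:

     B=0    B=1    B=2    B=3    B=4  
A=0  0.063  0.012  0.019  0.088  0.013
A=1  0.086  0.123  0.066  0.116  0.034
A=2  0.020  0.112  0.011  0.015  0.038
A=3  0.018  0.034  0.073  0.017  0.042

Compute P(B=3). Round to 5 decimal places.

0.23600

P(B=3) = 0.088 + 0.116 + 0.015 + 0.017 = 0.236.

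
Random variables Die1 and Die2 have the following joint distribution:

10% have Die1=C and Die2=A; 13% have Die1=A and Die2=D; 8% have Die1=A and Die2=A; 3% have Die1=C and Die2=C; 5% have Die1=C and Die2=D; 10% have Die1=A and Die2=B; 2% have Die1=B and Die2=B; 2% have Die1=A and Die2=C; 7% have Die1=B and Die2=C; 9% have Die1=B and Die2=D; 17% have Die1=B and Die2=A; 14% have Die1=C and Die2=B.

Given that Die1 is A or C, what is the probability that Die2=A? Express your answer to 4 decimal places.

P(Die1=A) = 0.08 + 0.10 + 0.02 + 0.13 = 0.33.
P(Die1=C) = 0.10 + 0.14 + 0.03 + 0.05 = 0.32.
P(Die1 ∈ {A, C}) = 0.33 + 0.32 = 0.65; P(Die2=A, Die1 ∈ {A, C}) = 0.08 + 0.10 = 0.18.
P(Die2=A | Die1 ∈ {A, C}) = 0.18/0.65 = 0.2769.

0.2769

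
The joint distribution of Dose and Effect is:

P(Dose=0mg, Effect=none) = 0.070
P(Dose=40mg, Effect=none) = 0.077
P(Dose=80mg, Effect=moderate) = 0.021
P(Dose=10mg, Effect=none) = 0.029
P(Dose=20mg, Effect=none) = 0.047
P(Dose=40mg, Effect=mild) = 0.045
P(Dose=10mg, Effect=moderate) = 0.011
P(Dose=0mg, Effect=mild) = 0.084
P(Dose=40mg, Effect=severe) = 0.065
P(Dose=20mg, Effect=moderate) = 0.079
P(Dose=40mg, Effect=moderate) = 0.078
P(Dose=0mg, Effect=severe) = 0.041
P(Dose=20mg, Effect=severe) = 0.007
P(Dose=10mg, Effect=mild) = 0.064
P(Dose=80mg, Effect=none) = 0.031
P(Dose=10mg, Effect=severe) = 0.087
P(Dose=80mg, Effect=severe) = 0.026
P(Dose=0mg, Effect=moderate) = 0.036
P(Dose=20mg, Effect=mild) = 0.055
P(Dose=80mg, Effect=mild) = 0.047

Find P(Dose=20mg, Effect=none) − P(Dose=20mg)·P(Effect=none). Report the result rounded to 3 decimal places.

-0.001

P(Dose=20mg) = 0.047 + 0.055 + 0.079 + 0.007 = 0.188.
P(Effect=none) = 0.070 + 0.029 + 0.047 + 0.077 + 0.031 = 0.254.
P(Dose=20mg, Effect=none) − P(Dose=20mg)P(Effect=none) = 0.047 − 0.188×0.254 = -0.001.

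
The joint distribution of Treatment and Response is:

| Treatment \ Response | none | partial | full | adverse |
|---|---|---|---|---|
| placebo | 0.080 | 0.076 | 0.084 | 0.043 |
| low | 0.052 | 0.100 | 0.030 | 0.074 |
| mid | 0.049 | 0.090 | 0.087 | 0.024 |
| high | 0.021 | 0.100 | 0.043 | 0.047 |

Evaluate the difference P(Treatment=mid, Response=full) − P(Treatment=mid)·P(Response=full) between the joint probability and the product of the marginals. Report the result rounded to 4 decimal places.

0.0260

P(Treatment=mid) = 0.049 + 0.090 + 0.087 + 0.024 = 0.250.
P(Response=full) = 0.084 + 0.030 + 0.087 + 0.043 = 0.244.
P(Treatment=mid, Response=full) − P(Treatment=mid)P(Response=full) = 0.087 − 0.250×0.244 = 0.0260.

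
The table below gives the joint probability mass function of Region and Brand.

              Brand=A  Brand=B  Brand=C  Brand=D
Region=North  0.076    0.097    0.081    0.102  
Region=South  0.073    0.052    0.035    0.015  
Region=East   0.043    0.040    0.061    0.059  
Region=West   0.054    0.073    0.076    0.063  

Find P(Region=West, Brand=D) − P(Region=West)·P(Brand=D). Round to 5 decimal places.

-0.00057

P(Region=West) = 0.054 + 0.073 + 0.076 + 0.063 = 0.266.
P(Brand=D) = 0.102 + 0.015 + 0.059 + 0.063 = 0.239.
P(Region=West, Brand=D) − P(Region=West)P(Brand=D) = 0.063 − 0.266×0.239 = -0.00057.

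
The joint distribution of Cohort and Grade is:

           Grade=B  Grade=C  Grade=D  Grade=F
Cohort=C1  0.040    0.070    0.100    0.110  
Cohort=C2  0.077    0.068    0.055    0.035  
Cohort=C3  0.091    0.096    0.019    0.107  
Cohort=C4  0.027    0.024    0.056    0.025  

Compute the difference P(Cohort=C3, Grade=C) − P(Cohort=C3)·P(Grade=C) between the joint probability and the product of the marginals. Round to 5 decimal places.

P(Cohort=C3) = 0.091 + 0.096 + 0.019 + 0.107 = 0.313.
P(Grade=C) = 0.070 + 0.068 + 0.096 + 0.024 = 0.258.
P(Cohort=C3, Grade=C) − P(Cohort=C3)P(Grade=C) = 0.096 − 0.313×0.258 = 0.01525.

0.01525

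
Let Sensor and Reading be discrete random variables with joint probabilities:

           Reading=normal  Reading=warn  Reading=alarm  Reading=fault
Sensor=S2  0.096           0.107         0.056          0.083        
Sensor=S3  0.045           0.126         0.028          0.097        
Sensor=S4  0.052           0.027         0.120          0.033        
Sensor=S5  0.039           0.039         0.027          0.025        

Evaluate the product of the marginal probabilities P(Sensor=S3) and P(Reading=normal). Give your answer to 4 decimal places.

0.0687

P(Sensor=S3) = 0.045 + 0.126 + 0.028 + 0.097 = 0.296.
P(Reading=normal) = 0.096 + 0.045 + 0.052 + 0.039 = 0.232.
Product: 0.296 × 0.232 = 0.0687.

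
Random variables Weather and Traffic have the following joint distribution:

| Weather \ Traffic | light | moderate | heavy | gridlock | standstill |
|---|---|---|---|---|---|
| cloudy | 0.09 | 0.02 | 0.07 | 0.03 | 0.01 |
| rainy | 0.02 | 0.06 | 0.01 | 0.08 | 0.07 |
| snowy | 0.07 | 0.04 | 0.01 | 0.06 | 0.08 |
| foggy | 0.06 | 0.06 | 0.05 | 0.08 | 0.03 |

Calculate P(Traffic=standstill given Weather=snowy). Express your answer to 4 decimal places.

0.3077

P(Weather=snowy) = 0.07 + 0.04 + 0.01 + 0.06 + 0.08 = 0.26.
P(Traffic=standstill | Weather=snowy) = 0.08/0.26 = 0.3077.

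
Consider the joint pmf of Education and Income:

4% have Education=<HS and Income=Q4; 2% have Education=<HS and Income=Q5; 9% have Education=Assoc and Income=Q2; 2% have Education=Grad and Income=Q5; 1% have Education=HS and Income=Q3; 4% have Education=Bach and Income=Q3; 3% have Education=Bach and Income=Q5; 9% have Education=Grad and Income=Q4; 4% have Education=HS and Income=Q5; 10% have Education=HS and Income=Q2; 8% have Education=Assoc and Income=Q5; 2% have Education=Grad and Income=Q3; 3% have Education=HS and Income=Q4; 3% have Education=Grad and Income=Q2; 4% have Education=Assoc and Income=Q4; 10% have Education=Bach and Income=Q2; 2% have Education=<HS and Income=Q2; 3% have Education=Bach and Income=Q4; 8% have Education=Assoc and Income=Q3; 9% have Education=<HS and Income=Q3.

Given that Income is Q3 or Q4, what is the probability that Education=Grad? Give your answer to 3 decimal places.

0.234

P(Income=Q3) = 0.09 + 0.01 + 0.08 + 0.04 + 0.02 = 0.24.
P(Income=Q4) = 0.04 + 0.03 + 0.04 + 0.03 + 0.09 = 0.23.
P(Income ∈ {Q3, Q4}) = 0.24 + 0.23 = 0.47; P(Education=Grad, Income ∈ {Q3, Q4}) = 0.02 + 0.09 = 0.11.
P(Education=Grad | Income ∈ {Q3, Q4}) = 0.11/0.47 = 0.234.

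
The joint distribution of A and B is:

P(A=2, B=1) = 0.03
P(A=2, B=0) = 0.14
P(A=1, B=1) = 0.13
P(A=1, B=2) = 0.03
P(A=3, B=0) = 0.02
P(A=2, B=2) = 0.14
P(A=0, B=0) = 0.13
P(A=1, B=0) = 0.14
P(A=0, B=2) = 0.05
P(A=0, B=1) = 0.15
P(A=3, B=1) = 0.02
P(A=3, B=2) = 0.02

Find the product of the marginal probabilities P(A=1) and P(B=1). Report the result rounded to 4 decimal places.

P(A=1) = 0.14 + 0.13 + 0.03 = 0.30.
P(B=1) = 0.15 + 0.13 + 0.03 + 0.02 = 0.33.
Product: 0.30 × 0.33 = 0.0990.

0.0990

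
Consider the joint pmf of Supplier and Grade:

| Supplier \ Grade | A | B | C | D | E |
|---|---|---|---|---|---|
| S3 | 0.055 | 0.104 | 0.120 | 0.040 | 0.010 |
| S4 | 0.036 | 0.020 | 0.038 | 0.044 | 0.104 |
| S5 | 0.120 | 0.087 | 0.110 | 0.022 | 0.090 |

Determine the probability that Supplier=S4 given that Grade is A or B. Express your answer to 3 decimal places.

P(Grade=A) = 0.055 + 0.036 + 0.120 = 0.211.
P(Grade=B) = 0.104 + 0.020 + 0.087 = 0.211.
P(Grade ∈ {A, B}) = 0.211 + 0.211 = 0.422; P(Supplier=S4, Grade ∈ {A, B}) = 0.036 + 0.020 = 0.056.
P(Supplier=S4 | Grade ∈ {A, B}) = 0.056/0.422 = 0.133.

0.133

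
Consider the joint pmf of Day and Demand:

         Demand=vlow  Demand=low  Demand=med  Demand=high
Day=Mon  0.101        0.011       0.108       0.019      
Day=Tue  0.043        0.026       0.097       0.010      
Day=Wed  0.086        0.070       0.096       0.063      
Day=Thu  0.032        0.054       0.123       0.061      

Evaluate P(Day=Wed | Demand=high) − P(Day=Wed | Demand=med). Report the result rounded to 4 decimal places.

0.1853

P(Demand=high) = 0.019 + 0.010 + 0.063 + 0.061 = 0.153; P(Day=Wed | Demand=high) = 0.063/0.153 = 0.41176.
P(Demand=med) = 0.108 + 0.097 + 0.096 + 0.123 = 0.424; P(Day=Wed | Demand=med) = 0.096/0.424 = 0.22642.
Difference = 0.1853.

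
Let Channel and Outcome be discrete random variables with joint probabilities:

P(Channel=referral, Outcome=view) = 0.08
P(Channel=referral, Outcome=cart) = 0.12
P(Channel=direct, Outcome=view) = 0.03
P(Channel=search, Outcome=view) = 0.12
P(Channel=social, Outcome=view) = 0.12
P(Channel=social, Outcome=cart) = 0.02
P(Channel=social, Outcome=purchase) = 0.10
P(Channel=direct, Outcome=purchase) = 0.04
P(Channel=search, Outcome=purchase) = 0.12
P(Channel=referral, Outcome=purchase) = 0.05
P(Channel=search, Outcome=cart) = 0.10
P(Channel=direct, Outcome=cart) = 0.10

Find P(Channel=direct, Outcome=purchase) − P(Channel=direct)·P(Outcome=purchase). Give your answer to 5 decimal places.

-0.01270

P(Channel=direct) = 0.03 + 0.10 + 0.04 = 0.17.
P(Outcome=purchase) = 0.12 + 0.10 + 0.04 + 0.05 = 0.31.
P(Channel=direct, Outcome=purchase) − P(Channel=direct)P(Outcome=purchase) = 0.04 − 0.17×0.31 = -0.01270.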